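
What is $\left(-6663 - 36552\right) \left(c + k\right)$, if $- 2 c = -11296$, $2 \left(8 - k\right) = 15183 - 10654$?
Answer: $- \frac{293127345}{2} \approx -1.4656 \cdot 10^{8}$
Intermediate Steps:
$k = - \frac{4513}{2}$ ($k = 8 - \frac{15183 - 10654}{2} = 8 - \frac{4529}{2} = - \frac{4513}{2} \approx -2256.5$)
$c = 5648$ ($c = \left(- \frac{1}{2}\right) \left(-11296\right) = 5648$)
$\left(-6663 - 36552\right) \left(c + k\right) = \left(-6663 - 36552\right) \left(5648 - \frac{4513}{2}\right) = \left(-43215\right) \frac{6783}{2} = - \frac{293127345}{2}$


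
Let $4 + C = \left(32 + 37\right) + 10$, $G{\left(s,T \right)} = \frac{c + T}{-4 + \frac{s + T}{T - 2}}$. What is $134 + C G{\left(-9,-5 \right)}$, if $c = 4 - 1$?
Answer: $209$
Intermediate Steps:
$c = 3$ ($c = 4 - 1 = 3$)
$G{\left(s,T \right)} = \frac{3 + T}{-4 + \frac{T + s}{-2 + T}}$ ($G{\left(s,T \right)} = \frac{3 + T}{-4 + \frac{s + T}{T - 2}} = \frac{3 + T}{-4 + \frac{T + s}{-2 + T}}$)
$C = 75$ ($C = -4 + \left(\left(32 + 37\right) + 10\right) = -4 + \left(69 + 10\right) = -4 + 79 = 75$)
$134 + C G{\left(-9,-5 \right)} = 134 + 75 \frac{-6 - 5 + \left(-5\right)^{2}}{8 - 9 - -15} = 134 + 75 \frac{-6 - 5 + 25}{8 - 9 + 15} = 134 + 75 \cdot \frac{1}{14} \cdot 14 = 134 + 75 \cdot 1 = 134 + 75 = 209$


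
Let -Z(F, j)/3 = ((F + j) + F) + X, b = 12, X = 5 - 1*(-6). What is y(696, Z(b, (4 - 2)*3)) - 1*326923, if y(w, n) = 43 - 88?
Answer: -326968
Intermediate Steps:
X = 11 (X = 5 + 6 = 11)
Z(F, j) = -33 - 6*F - 3*j (Z(F, j) = -3*(((F + j) + F) + 11) = -3*((j + 2*F) + 11) = -3*(11 + j + 2*F) = -33 - 6*F - 3*j)
y(w, n) = -45
y(696, Z(b, (4 - 2)*3)) - 1*326923 = -45 - 1*326923 = -45 - 326923 = -326968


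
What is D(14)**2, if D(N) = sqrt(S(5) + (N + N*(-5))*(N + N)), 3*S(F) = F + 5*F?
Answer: -1558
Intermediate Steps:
S(F) = 2*F (S(F) = (F + 5*F)/3 = (6*F)/3 = 2*F)
D(N) = sqrt(10 - 8*N**2) (D(N) = sqrt(2*5 + (N + N*(-5))*(N + N)) = sqrt(10 + (N - 5*N)*(2*N)) = sqrt(10 + (-4*N)*(2*N)) = sqrt(10 - 8*N**2))
D(14)**2 = (sqrt(10 - 8*14**2))**2 = (sqrt(10 - 8*196))**2 = (sqrt(10 - 1568))**2 = (sqrt(-1558))**2 = (I*sqrt(1558))**2 = -1558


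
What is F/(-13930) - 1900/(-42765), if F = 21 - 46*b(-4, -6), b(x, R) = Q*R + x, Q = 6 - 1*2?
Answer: -843211/17020470 ≈ -0.049541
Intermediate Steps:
Q = 4 (Q = 6 - 2 = 4)
b(x, R) = x + 4*R (b(x, R) = 4*R + x = x + 4*R)
F = 1309 (F = 21 - 46*(-4 + 4*(-6)) = 21 - 46*(-4 - 24) = 21 - 46*(-28) = 21 + 1288 = 1309)
F/(-13930) - 1900/(-42765) = 1309/(-13930) - 1900/(-42765) = 1309*(-1/13930) - 1900*(-1/42765) = -187/1990 + 380/8553 = -843211/17020470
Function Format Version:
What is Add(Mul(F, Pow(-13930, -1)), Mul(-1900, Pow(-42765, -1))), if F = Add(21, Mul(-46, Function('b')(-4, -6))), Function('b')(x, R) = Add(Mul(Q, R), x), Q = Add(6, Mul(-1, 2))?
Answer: Rational(-843211, 17020470) ≈ -0.049541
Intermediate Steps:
Q = 4 (Q = Add(6, -2) = 4)
Function('b')(x, R) = Add(x, Mul(4, R)) (Function('b')(x, R) = Add(Mul(4, R), x) = Add(x, Mul(4, R)))
F = 1309 (F = Add(21, Mul(-46, Add(-4, Mul(4, -6)))) = Add(21, Mul(-46, Add(-4, -24))) = Add(21, Mul(-46, -28)) = Add(21, 1288) = 1309)
Add(Mul(F, Pow(-13930, -1)), Mul(-1900, Pow(-42765, -1))) = Add(Mul(1309, Pow(-13930, -1)), Mul(-1900, Pow(-42765, -1))) = Add(Mul(1309, Rational(-1, 13930)), Mul(-1900, Rational(-1, 42765))) = Add(Rational(-187, 1990), Rational(380, 8553)) = Rational(-843211, 17020470)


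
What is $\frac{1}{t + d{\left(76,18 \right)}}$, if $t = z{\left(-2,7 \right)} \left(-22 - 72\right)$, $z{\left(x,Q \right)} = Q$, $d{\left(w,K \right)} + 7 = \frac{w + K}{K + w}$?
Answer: $- \frac{1}{664} \approx -0.001506$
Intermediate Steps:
$d{\left(w,K \right)} = -6$ ($d{\left(w,K \right)} = -7 + \frac{w + K}{K + w} = -7 + \frac{K + w}{K + w} = -7 + 1 = -6$)
$t = -658$ ($t = 7 \left(-22 - 72\right) = 7 \left(-94\right) = -658$)
$\frac{1}{t + d{\left(76,18 \right)}} = \frac{1}{-658 - 6} = \frac{1}{-664} = - \frac{1}{664}$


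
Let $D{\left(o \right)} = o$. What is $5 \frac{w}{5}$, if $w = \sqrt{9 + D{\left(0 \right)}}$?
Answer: $3$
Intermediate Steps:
$w = 3$ ($w = \sqrt{9 + 0} = \sqrt{9} = 3$)
$5 \frac{w}{5} = 5 \cdot \frac{3}{5} = 3$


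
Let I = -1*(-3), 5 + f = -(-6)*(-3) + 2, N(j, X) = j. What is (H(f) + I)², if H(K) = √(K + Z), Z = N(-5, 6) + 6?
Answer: -11 + 12*I*√5 ≈ -11.0 + 26.833*I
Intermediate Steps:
f = -21 (f = -5 + (-(-6)*(-3) + 2) = -5 + (-2*9 + 2) = -5 + (-18 + 2) = -5 - 16 = -21)
Z = 1 (Z = -5 + 6 = 1)
H(K) = √(1 + K) (H(K) = √(K + 1) = √(1 + K))
I = 3
(H(f) + I)² = (√(1 - 21) + 3)² = (√(-20) + 3)² = (2*I*√5 + 3)² = (3 + 2*I*√5)²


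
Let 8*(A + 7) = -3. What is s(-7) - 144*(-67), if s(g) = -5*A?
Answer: 77479/8 ≈ 9684.9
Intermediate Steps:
A = -59/8 (A = -7 + (⅛)*(-3) = -7 - 3/8 = -59/8 ≈ -7.3750)
s(g) = 295/8 (s(g) = -5*(-59/8) = 295/8)
s(-7) - 144*(-67) = 295/8 - 144*(-67) = 295/8 + 9648 = 77479/8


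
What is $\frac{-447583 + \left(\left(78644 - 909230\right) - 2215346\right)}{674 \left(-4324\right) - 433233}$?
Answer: $\frac{3493515}{3347609} \approx 1.0436$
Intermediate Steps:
$\frac{-447583 + \left(\left(78644 - 909230\right) - 2215346\right)}{674 \left(-4324\right) - 433233} = \frac{-447583 - 3045932}{-2914376 - 433233} = \frac{-447583 - 3045932}{-3347609} = \left(-3493515\right) \left(- \frac{1}{3347609}\right) = \frac{3493515}{3347609}$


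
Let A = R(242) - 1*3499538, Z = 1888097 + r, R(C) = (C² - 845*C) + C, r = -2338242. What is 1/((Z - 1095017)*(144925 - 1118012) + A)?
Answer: 1/1503573409872 ≈ 6.6508e-13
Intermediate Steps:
R(C) = C² - 844*C
Z = -450145 (Z = 1888097 - 2338242 = -450145)
A = -3645222 (A = 242*(-844 + 242) - 1*3499538 = 242*(-602) - 3499538 = -145684 - 3499538 = -3645222)
1/((Z - 1095017)*(144925 - 1118012) + A) = 1/((-450145 - 1095017)*(144925 - 1118012) - 3645222) = 1/(-1545162*(-973087) - 3645222) = 1/(1503577055094 - 3645222) = 1/1503573409872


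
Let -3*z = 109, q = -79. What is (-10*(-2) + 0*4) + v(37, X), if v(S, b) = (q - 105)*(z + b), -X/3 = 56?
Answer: 112852/3 ≈ 37617.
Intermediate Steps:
X = -168 (X = -3*56 = -168)
z = -109/3 (z = -⅓*109 = -109/3 ≈ -36.333)
v(S, b) = 20056/3 - 184*b (v(S, b) = (-79 - 105)*(-109/3 + b) = -184*(-109/3 + b) = 20056/3 - 184*b)
(-10*(-2) + 0*4) + v(37, X) = (-10*(-2) + 0*4) + (20056/3 - 184*(-168)) = (20 + 0) + (20056/3 + 30912) = 20 + 112792/3 = 112852/3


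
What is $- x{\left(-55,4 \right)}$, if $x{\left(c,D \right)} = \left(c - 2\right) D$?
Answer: $228$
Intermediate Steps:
$x{\left(c,D \right)} = D \left(-2 + c\right)$ ($x{\left(c,D \right)} = \left(-2 + c\right) D = D \left(-2 + c\right)$)
$- x{\left(-55,4 \right)} = - 4 \left(-2 - 55\right) = - 4 \left(-57\right) = \left(-1\right) \left(-228\right) = 228$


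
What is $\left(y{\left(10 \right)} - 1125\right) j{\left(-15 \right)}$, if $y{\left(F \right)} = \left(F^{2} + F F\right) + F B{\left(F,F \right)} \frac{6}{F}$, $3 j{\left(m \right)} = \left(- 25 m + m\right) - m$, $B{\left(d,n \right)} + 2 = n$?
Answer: $-109625$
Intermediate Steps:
$B{\left(d,n \right)} = -2 + n$
$j{\left(m \right)} = - \frac{25 m}{3}$ ($j{\left(m \right)} = \frac{\left(- 25 m + m\right) - m}{3} = \frac{- 24 m - m}{3} = \frac{\left(-25\right) m}{3} = - \frac{25 m}{3}$)
$y{\left(F \right)} = -12 + 2 F^{2} + 6 F$ ($y{\left(F \right)} = \left(F^{2} + F F\right) + F \left(-2 + F\right) \frac{6}{F} = \left(F^{2} + F^{2}\right) + \left(-12 + 6 F\right) = 2 F^{2} + \left(-12 + 6 F\right) = -12 + 2 F^{2} + 6 F$)
$\left(y{\left(10 \right)} - 1125\right) j{\left(-15 \right)} = \left(\left(-12 + 2 \cdot 10^{2} + 6 \cdot 10\right) - 1125\right) \left(\left(- \frac{25}{3}\right) \left(-15\right)\right) = \left(\left(-12 + 2 \cdot 100 + 60\right) - 1125\right) 125 = \left(\left(-12 + 200 + 60\right) - 1125\right) 125 = \left(248 - 1125\right) 125 = \left(-877\right) 125 = -109625$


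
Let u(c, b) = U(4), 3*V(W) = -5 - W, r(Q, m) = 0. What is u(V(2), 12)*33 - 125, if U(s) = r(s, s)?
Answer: -125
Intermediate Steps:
V(W) = -5/3 - W/3 (V(W) = (-5 - W)/3 = -5/3 - W/3)
U(s) = 0
u(c, b) = 0
u(V(2), 12)*33 - 125 = 0*33 - 125 = 0 - 125 = -125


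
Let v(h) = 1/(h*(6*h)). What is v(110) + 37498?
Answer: 2722354801/72600 ≈ 37498.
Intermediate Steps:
v(h) = 1/(6*h²)
v(110) + 37498 = (⅙)/110² + 37498 = (⅙)*(1/12100) + 37498 = 1/72600 + 37498 = 2722354801/72600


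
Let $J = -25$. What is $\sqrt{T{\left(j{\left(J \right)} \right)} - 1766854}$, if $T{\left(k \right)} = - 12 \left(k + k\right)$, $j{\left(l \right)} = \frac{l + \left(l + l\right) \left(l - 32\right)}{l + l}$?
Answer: $i \sqrt{1765498} \approx 1328.7 i$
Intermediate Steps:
$j{\left(l \right)} = \frac{l + 2 l \left(-32 + l\right)}{2 l}$
$T{\left(k \right)} = - 24 k$ ($T{\left(k \right)} = - 12 \cdot 2 k = - 24 k$)
$\sqrt{T{\left(j{\left(J \right)} \right)} - 1766854} = \sqrt{- 24 \left(- \frac{63}{2} - 25\right) - 1766854} = \sqrt{\left(-24\right) \left(- \frac{113}{2}\right) - 1766854} = \sqrt{1356 - 1766854} = \sqrt{-1765498} = i \sqrt{1765498}$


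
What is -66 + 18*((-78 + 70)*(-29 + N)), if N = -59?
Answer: 12606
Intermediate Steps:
-66 + 18*((-78 + 70)*(-29 + N)) = -66 + 18*((-78 + 70)*(-29 - 59)) = -66 + 18*(-8*(-88)) = -66 + 18*704 = -66 + 12672 = 12606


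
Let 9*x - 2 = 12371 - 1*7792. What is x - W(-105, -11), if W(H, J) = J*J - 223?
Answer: 611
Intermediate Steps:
W(H, J) = -223 + J² (W(H, J) = J² - 223 = -223 + J²)
x = 509 (x = 2/9 + (12371 - 1*7792)/9 = 2/9 + (12371 - 7792)/9 = 2/9 + (⅑)*4579 = 2/9 + 4579/9 = 509)
x - W(-105, -11) = 509 - (-223 + (-11)²) = 509 - (-223 + 121) = 509 - 1*(-102) = 509 + 102 = 611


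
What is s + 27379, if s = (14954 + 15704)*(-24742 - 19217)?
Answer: -1347667643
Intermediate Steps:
s = -1347695022 (s = 30658*(-43959) = -1347695022)
s + 27379 = -1347695022 + 27379 = -1347667643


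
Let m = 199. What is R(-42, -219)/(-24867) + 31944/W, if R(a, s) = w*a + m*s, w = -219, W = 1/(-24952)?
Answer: -6606885765371/8289 ≈ -7.9707e+8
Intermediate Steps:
W = -1/24952 ≈ -4.0077e-5
R(a, s) = -219*a + 199*s
R(-42, -219)/(-24867) + 31944/W = (-219*(-42) + 199*(-219))/(-24867) + 31944/(-1/24952) = (9198 - 43581)*(-1/24867) + 31944*(-24952) = -34383*(-1/24867) - 797066688 = 11461/8289 - 797066688 = -6606885765371/8289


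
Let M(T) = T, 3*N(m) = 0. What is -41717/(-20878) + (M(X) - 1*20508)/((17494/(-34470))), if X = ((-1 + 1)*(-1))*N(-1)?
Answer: 567677409403/14047682 ≈ 40411.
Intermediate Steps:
N(m) = 0 (N(m) = (1/3)*0 = 0)
X = 0 (X = ((-1 + 1)*(-1))*0 = (0*(-1))*0 = 0*0 = 0)
-41717/(-20878) + (M(X) - 1*20508)/((17494/(-34470))) = -41717/(-20878) + (0 - 1*20508)/((17494/(-34470))) = -41717*(-1/20878) + (0 - 20508)/((17494*(-1/34470))) = 3209/1606 - 20508/(-8747/17235) = 3209/1606 - 20508*(-17235/8747) = 3209/1606 + 353455380/8747 = 567677409403/14047682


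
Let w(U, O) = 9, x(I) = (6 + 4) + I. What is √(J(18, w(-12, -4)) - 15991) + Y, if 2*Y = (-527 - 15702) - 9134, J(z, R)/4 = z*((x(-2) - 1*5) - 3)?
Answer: -25363/2 + I*√15991 ≈ -12682.0 + 126.46*I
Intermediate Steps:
x(I) = 10 + I
J(z, R) = 0 (J(z, R) = 4*(z*(((10 - 2) - 1*5) - 3)) = 4*(z*((8 - 5) - 3)) = 4*(z*(3 - 3)) = 4*(z*0) = 4*0 = 0)
Y = -25363/2 (Y = ((-527 - 15702) - 9134)/2 = (-16229 - 9134)/2 = (½)*(-25363) = -25363/2 ≈ -12682.)
√(J(18, w(-12, -4)) - 15991) + Y = √(0 - 15991) - 25363/2 = √(-15991) - 25363/2 = I*√15991 - 25363/2 = -25363/2 + I*√15991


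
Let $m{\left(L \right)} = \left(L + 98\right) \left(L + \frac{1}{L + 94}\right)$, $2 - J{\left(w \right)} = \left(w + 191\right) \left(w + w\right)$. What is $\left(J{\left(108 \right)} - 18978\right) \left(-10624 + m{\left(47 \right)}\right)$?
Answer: $\frac{44865369440}{141} \approx 3.1819 \cdot 10^{8}$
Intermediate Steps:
$J{\left(w \right)} = 2 - 2 w \left(191 + w\right)$ ($J{\left(w \right)} = 2 - \left(w + 191\right) \left(w + w\right) = 2 - \left(191 + w\right) 2 w = 2 - 2 w \left(191 + w\right)$)
$m{\left(L \right)} = \left(98 + L\right) \left(L + \frac{1}{94 + L}\right)$
$\left(J{\left(108 \right)} - 18978\right) \left(-10624 + m{\left(47 \right)}\right) = \left(\left(2 - 41256 - 2 \cdot 108^{2}\right) - 18978\right) \left(-10624 + \frac{98 + 47^{3} + 192 \cdot 47^{2} + 9213 \cdot 47}{94 + 47}\right) = \left(\left(2 - 41256 - 23328\right) - 18978\right) \left(-10624 + \frac{98 + 103823 + 192 \cdot 2209 + 433011}{141}\right) = \left(\left(2 - 41256 - 23328\right) - 18978\right) \left(-10624 + \frac{98 + 103823 + 424128 + 433011}{141}\right) = \left(-64582 - 18978\right) \left(-10624 + \frac{1}{141} \cdot 961060\right) = - 83560 \left(-10624 + \frac{961060}{141}\right) = \left(-83560\right) \left(- \frac{536924}{141}\right) = \frac{44865369440}{141}$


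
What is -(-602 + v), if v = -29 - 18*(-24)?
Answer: 199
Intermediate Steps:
v = 403 (v = -29 + 432 = 403)
-(-602 + v) = -(-602 + 403) = -1*(-199) = 199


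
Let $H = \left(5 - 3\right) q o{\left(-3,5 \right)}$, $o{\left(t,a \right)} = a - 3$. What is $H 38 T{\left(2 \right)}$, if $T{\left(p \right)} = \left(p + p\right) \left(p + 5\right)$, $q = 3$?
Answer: $12768$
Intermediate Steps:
$T{\left(p \right)} = 2 p \left(5 + p\right)$
$o{\left(t,a \right)} = -3 + a$
$H = 12$ ($H = \left(5 - 3\right) 3 \left(-3 + 5\right) = 2 \cdot 3 \cdot 2 = 6 \cdot 2 = 12$)
$H 38 T{\left(2 \right)} = 12 \cdot 38 \cdot 2 \cdot 2 \left(5 + 2\right) = 456 \cdot 2 \cdot 2 \cdot 7 = 456 \cdot 28 = 12768$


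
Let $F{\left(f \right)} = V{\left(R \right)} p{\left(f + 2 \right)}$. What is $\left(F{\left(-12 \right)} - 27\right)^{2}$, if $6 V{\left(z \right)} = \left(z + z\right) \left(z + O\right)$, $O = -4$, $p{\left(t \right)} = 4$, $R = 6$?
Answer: $121$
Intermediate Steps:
$V{\left(z \right)} = \frac{z \left(-4 + z\right)}{3}$ ($V{\left(z \right)} = \frac{\left(z + z\right) \left(z - 4\right)}{6} = \frac{2 z \left(-4 + z\right)}{6} = \frac{z \left(-4 + z\right)}{3}$)
$F{\left(f \right)} = 16$ ($F{\left(f \right)} = \frac{1}{3} \cdot 6 \left(-4 + 6\right) 4 = \frac{1}{3} \cdot 6 \cdot 2 \cdot 4 = 4 \cdot 4 = 16$)
$\left(F{\left(-12 \right)} - 27\right)^{2} = \left(16 - 27\right)^{2} = \left(-11\right)^{2} = 121$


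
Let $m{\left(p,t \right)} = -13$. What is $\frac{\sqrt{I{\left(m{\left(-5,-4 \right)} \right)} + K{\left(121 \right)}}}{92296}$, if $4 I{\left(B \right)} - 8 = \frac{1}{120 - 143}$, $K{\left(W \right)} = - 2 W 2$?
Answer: $\frac{7 i \sqrt{20815}}{4245616} \approx 0.00023787 i$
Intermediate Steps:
$K{\left(W \right)} = - 4 W$
$I{\left(B \right)} = \frac{183}{92}$ ($I{\left(B \right)} = 2 + \frac{1}{4 \left(120 - 143\right)} = 2 + \frac{1}{4 \left(-23\right)} = 2 + \frac{1}{4} \left(- \frac{1}{23}\right) = 2 - \frac{1}{92} = \frac{183}{92}$)
$\frac{\sqrt{I{\left(m{\left(-5,-4 \right)} \right)} + K{\left(121 \right)}}}{92296} = \frac{\sqrt{\frac{183}{92} - 484}}{92296} = \sqrt{\frac{183}{92} - 484} \cdot \frac{1}{92296} = \sqrt{- \frac{44345}{92}} \cdot \frac{1}{92296} = \frac{7 i \sqrt{20815}}{46} \cdot \frac{1}{92296} = \frac{7 i \sqrt{20815}}{4245616}$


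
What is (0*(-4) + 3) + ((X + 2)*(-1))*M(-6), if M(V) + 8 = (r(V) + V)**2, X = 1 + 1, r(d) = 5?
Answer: 31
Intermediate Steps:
X = 2
M(V) = -8 + (5 + V)**2
(0*(-4) + 3) + ((X + 2)*(-1))*M(-6) = (0*(-4) + 3) + ((2 + 2)*(-1))*(-8 + (5 - 6)**2) = (0 + 3) + (4*(-1))*(-8 + (-1)**2) = 3 - 4*(-8 + 1) = 3 - 4*(-7) = 3 + 28 = 31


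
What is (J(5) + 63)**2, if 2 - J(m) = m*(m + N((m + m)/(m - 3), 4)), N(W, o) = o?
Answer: 400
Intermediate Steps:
J(m) = 2 - m*(4 + m) (J(m) = 2 - m*(m + 4) = 2 - m*(4 + m))
(J(5) + 63)**2 = ((2 - 1*5**2 - 4*5) + 63)**2 = ((2 - 1*25 - 20) + 63)**2 = ((2 - 25 - 20) + 63)**2 = (-43 + 63)**2 = 20**2 = 400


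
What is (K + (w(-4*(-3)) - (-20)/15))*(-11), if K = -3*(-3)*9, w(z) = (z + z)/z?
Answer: -2783/3 ≈ -927.67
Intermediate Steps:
w(z) = 2 (w(z) = (2*z)/z = 2)
K = 81 (K = 9*9 = 81)
(K + (w(-4*(-3)) - (-20)/15))*(-11) = (81 + (2 - (-20)/15))*(-11) = (81 + (2 - 1*(-4/3)))*(-11) = (81 + (2 + 4/3))*(-11) = (81 + 10/3)*(-11) = (253/3)*(-11) = -2783/3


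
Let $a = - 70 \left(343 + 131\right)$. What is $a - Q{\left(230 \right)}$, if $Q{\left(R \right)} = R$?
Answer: $-33410$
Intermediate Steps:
$a = -33180$ ($a = \left(-70\right) 474 = -33180$)
$a - Q{\left(230 \right)} = -33180 - 230 = -33410$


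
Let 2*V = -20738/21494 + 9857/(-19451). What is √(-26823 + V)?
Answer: I*√1172134983907681544410/209039897 ≈ 163.78*I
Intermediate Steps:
V = -153810299/209039897 (V = (-20738/21494 + 9857/(-19451))/2 = (-20738*1/21494 + 9857*(-1/19451))/2 = (-10369/10747 - 9857/19451)/2 = (½)*(-307620598/209039897) = -153810299/209039897 ≈ -0.73579)
√(-26823 + V) = √(-26823 - 153810299/209039897) = √(-5607230967530/209039897) = I*√1172134983907681544410/209039897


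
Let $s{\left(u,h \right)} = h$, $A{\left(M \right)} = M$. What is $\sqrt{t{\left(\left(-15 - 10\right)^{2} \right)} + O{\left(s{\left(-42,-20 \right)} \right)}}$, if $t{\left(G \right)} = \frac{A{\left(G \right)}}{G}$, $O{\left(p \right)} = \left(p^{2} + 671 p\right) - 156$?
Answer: $5 i \sqrt{527} \approx 114.78 i$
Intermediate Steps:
$O{\left(p \right)} = -156 + p^{2} + 671 p$
$t{\left(G \right)} = 1$ ($t{\left(G \right)} = \frac{G}{G} = 1$)
$\sqrt{t{\left(\left(-15 - 10\right)^{2} \right)} + O{\left(s{\left(-42,-20 \right)} \right)}} = \sqrt{1 + \left(-156 + \left(-20\right)^{2} + 671 \left(-20\right)\right)} = \sqrt{1 - 13176} = \sqrt{-13175} = 5 i \sqrt{527}$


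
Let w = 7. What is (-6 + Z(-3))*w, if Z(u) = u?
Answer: -63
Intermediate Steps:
(-6 + Z(-3))*w = (-6 - 3)*7 = -9*7 = -63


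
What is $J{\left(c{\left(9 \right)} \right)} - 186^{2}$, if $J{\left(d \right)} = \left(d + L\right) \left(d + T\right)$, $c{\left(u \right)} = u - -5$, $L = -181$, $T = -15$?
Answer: $-34429$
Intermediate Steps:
$c{\left(u \right)} = 5 + u$ ($c{\left(u \right)} = u + 5 = 5 + u$)
$J{\left(d \right)} = \left(-181 + d\right) \left(-15 + d\right)$ ($J{\left(d \right)} = \left(d - 181\right) \left(d - 15\right) = \left(-181 + d\right) \left(-15 + d\right)$)
$J{\left(c{\left(9 \right)} \right)} - 186^{2} = \left(2715 + \left(5 + 9\right)^{2} - 196 \left(5 + 9\right)\right) - 186^{2} = \left(2715 + 14^{2} - 2744\right) - 34596 = \left(2715 + 196 - 2744\right) - 34596 = 167 - 34596 = -34429$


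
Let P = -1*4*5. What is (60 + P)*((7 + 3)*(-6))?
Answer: -2400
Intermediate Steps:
P = -20 (P = -4*5 = -20)
(60 + P)*((7 + 3)*(-6)) = (60 - 20)*((7 + 3)*(-6)) = 40*(10*(-6)) = 40*(-60) = -2400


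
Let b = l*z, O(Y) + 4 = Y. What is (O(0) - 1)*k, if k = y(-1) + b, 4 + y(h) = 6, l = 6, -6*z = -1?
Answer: -15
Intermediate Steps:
z = 1/6 (z = -1/6*(-1) = 1/6 ≈ 0.16667)
O(Y) = -4 + Y
y(h) = 2 (y(h) = -4 + 6 = 2)
b = 1 (b = 6*(1/6) = 1)
k = 3 (k = 2 + 1 = 3)
(O(0) - 1)*k = ((-4 + 0) - 1)*3 = (-4 - 1)*3 = -5*3 = -15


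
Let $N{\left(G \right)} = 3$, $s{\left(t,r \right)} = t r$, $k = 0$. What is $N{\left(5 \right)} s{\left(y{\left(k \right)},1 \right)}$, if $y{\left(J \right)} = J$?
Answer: $0$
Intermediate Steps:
$s{\left(t,r \right)} = r t$
$N{\left(5 \right)} s{\left(y{\left(k \right)},1 \right)} = 3 \cdot 1 \cdot 0 = 3 \cdot 0 = 0$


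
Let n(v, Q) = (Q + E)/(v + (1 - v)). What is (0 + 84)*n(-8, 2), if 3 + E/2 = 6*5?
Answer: 4704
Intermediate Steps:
E = 54 (E = -6 + 2*(6*5) = -6 + 2*30 = -6 + 60 = 54)
n(v, Q) = 54 + Q (n(v, Q) = (Q + 54)/(v + (1 - v)) = (54 + Q)/1 = (54 + Q)*1 = 54 + Q)
(0 + 84)*n(-8, 2) = (0 + 84)*(54 + 2) = 84*56 = 4704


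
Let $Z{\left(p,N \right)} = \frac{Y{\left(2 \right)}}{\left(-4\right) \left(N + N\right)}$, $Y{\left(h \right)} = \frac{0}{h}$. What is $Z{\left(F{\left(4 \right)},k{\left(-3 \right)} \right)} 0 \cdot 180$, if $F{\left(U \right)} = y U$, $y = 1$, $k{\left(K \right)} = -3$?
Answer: $0$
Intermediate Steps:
$Y{\left(h \right)} = 0$
$F{\left(U \right)} = U$ ($F{\left(U \right)} = 1 U = U$)
$Z{\left(p,N \right)} = 0$ ($Z{\left(p,N \right)} = \frac{0}{\left(-4\right) \left(N + N\right)} = \frac{0}{\left(-4\right) 2 N} = \frac{0}{\left(-8\right) N} = 0 \left(- \frac{1}{8 N}\right) = 0$)
$Z{\left(F{\left(4 \right)},k{\left(-3 \right)} \right)} 0 \cdot 180 = 0 \cdot 0 \cdot 180 = 0 \cdot 180 = 0$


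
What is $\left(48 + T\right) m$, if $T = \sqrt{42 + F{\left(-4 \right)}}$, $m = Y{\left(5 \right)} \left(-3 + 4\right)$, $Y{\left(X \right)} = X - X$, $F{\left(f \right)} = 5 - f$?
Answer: $0$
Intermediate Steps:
$Y{\left(X \right)} = 0$
$m = 0$ ($m = 0 \left(-3 + 4\right) = 0 \cdot 1 = 0$)
$T = \sqrt{51}$ ($T = \sqrt{42 + \left(5 - -4\right)} = \sqrt{42 + \left(5 + 4\right)} = \sqrt{42 + 9} = \sqrt{51} \approx 7.1414$)
$\left(48 + T\right) m = \left(48 + \sqrt{51}\right) 0 = 0$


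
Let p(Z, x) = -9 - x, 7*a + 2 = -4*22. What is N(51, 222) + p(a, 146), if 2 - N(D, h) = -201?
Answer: 48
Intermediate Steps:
N(D, h) = 203 (N(D, h) = 2 - 1*(-201) = 2 + 201 = 203)
a = -90/7 (a = -2/7 + (-4*22)/7 = -2/7 + (⅐)*(-88) = -2/7 - 88/7 = -90/7 ≈ -12.857)
N(51, 222) + p(a, 146) = 203 + (-9 - 1*146) = 203 + (-9 - 146) = 203 - 155 = 48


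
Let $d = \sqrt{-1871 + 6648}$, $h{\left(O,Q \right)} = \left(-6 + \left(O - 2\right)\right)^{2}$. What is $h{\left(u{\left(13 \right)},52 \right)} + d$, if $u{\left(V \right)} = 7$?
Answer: $1 + \sqrt{4777} \approx 70.116$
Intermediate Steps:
$h{\left(O,Q \right)} = \left(-8 + O\right)^{2}$ ($h{\left(O,Q \right)} = \left(-6 + \left(-2 + O\right)\right)^{2} = \left(-8 + O\right)^{2}$)
$d = \sqrt{4777} \approx 69.116$
$h{\left(u{\left(13 \right)},52 \right)} + d = \left(-8 + 7\right)^{2} + \sqrt{4777} = \left(-1\right)^{2} + \sqrt{4777} = 1 + \sqrt{4777}$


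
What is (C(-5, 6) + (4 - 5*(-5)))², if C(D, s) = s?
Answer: 1225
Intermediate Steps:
(C(-5, 6) + (4 - 5*(-5)))² = (6 + (4 - 5*(-5)))² = (6 + (4 + 25))² = (6 + 29)² = 35² = 1225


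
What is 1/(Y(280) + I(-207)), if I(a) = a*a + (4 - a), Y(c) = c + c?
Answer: 1/43620 ≈ 2.2925e-5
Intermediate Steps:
Y(c) = 2*c
I(a) = 4 + a² - a (I(a) = a² + (4 - a) = 4 + a² - a)
1/(Y(280) + I(-207)) = 1/(2*280 + (4 + (-207)² - 1*(-207))) = 1/(560 + (4 + 42849 + 207)) = 1/(560 + 43060) = 1/43620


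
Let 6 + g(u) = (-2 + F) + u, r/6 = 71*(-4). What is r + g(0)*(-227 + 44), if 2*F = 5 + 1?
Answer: -789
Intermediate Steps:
F = 3 (F = (5 + 1)/2 = (1/2)*6 = 3)
r = -1704 (r = 6*(71*(-4)) = 6*(-284) = -1704)
g(u) = -5 + u (g(u) = -6 + ((-2 + 3) + u) = -6 + (1 + u) = -5 + u)
r + g(0)*(-227 + 44) = -1704 + (-5 + 0)*(-227 + 44) = -1704 - 5*(-183) = -1704 + 915 = -789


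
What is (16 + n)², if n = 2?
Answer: 324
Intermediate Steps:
(16 + n)² = (16 + 2)² = 18² = 324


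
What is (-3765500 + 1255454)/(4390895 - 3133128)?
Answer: -358578/179681 ≈ -1.9956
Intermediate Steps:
(-3765500 + 1255454)/(4390895 - 3133128) = -2510046/1257767 = -2510046*1/1257767 = -358578/179681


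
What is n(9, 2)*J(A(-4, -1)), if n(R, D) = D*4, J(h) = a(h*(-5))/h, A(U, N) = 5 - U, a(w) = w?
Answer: -40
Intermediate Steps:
J(h) = -5 (J(h) = (h*(-5))/h = (-5*h)/h = -5)
n(R, D) = 4*D
n(9, 2)*J(A(-4, -1)) = (4*2)*(-5) = 8*(-5) = -40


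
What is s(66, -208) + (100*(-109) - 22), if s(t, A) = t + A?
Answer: -11064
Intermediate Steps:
s(t, A) = A + t
s(66, -208) + (100*(-109) - 22) = (-208 + 66) + (100*(-109) - 22) = -142 + (-10900 - 22) = -142 - 10922 = -11064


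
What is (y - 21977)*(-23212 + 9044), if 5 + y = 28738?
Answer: -95719008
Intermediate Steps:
y = 28733 (y = -5 + 28738 = 28733)
(y - 21977)*(-23212 + 9044) = (28733 - 21977)*(-23212 + 9044) = 6756*(-14168) = -95719008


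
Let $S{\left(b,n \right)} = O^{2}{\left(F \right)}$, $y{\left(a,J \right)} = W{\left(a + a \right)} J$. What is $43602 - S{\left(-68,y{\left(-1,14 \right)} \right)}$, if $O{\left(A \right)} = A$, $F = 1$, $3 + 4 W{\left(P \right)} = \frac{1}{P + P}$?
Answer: $43601$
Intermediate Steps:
$W{\left(P \right)} = - \frac{3}{4} + \frac{1}{8 P}$ ($W{\left(P \right)} = - \frac{3}{4} + \frac{1}{4 \left(P + P\right)} = - \frac{3}{4} + \frac{1}{4 \cdot 2 P} = - \frac{3}{4} + \frac{\frac{1}{2} \frac{1}{P}}{4} = - \frac{3}{4} + \frac{1}{8 P}$)
$y{\left(a,J \right)} = \frac{J \left(1 - 12 a\right)}{16 a}$ ($y{\left(a,J \right)} = \frac{1 - 6 \left(a + a\right)}{8 \left(a + a\right)} J = \frac{1 - 6 \cdot 2 a}{8 \cdot 2 a} J = \frac{\frac{1}{2 a} \left(1 - 12 a\right)}{8} J = \frac{1 - 12 a}{16 a} J = \frac{J \left(1 - 12 a\right)}{16 a}$)
$S{\left(b,n \right)} = 1$ ($S{\left(b,n \right)} = 1^{2} = 1$)
$43602 - S{\left(-68,y{\left(-1,14 \right)} \right)} = 43602 - 1 = 43601$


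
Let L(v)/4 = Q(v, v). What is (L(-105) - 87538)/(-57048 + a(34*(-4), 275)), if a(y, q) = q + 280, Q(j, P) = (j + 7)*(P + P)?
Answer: 5218/56493 ≈ 0.092365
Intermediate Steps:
Q(j, P) = 2*P*(7 + j) (Q(j, P) = (7 + j)*(2*P) = 2*P*(7 + j))
a(y, q) = 280 + q
L(v) = 8*v*(7 + v) (L(v) = 4*(2*v*(7 + v)) = 8*v*(7 + v))
(L(-105) - 87538)/(-57048 + a(34*(-4), 275)) = (8*(-105)*(7 - 105) - 87538)/(-57048 + (280 + 275)) = (8*(-105)*(-98) - 87538)/(-57048 + 555) = (82320 - 87538)/(-56493) = -5218*(-1/56493) = 5218/56493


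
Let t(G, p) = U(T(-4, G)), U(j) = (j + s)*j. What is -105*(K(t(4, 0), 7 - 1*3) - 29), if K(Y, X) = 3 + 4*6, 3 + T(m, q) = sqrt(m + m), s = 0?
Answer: 210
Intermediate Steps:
T(m, q) = -3 + sqrt(2)*sqrt(m) (T(m, q) = -3 + sqrt(m + m) = -3 + sqrt(2*m) = -3 + sqrt(2)*sqrt(m))
U(j) = j**2 (U(j) = (j + 0)*j = j*j = j**2)
t(G, p) = (-3 + 2*I*sqrt(2))**2 (t(G, p) = (-3 + sqrt(2)*sqrt(-4))**2 = (-3 + sqrt(2)*(2*I))**2 = (-3 + 2*I*sqrt(2))**2)
K(Y, X) = 27 (K(Y, X) = 3 + 24 = 27)
-105*(K(t(4, 0), 7 - 1*3) - 29) = -105*(27 - 29) = -105*(-2) = 210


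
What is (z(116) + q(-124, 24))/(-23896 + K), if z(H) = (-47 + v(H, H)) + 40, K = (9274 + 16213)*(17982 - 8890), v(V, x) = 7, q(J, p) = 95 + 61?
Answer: 13/19308659 ≈ 6.7327e-7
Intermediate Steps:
q(J, p) = 156
K = 231727804 (K = 25487*9092 = 231727804)
z(H) = 0 (z(H) = (-47 + 7) + 40 = -40 + 40 = 0)
(z(116) + q(-124, 24))/(-23896 + K) = (0 + 156)/(-23896 + 231727804) = 156/231703908 = 156*(1/231703908) = 13/19308659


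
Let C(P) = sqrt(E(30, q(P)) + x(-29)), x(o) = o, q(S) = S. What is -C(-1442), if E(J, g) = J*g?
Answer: -I*sqrt(43289) ≈ -208.06*I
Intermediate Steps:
C(P) = sqrt(-29 + 30*P) (C(P) = sqrt(30*P - 29) = sqrt(-29 + 30*P))
-C(-1442) = -sqrt(-29 + 30*(-1442)) = -sqrt(-29 - 43260) = -sqrt(-43289) = -I*sqrt(43289)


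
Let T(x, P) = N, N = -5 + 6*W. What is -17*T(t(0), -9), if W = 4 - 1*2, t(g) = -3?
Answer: -119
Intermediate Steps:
W = 2 (W = 4 - 2 = 2)
N = 7 (N = -5 + 6*2 = -5 + 12 = 7)
T(x, P) = 7
-17*T(t(0), -9) = -17*7 = -119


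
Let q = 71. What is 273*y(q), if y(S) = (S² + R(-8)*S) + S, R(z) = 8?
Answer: 1550640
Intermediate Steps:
y(S) = S² + 9*S (y(S) = (S² + 8*S) + S = S² + 9*S)
273*y(q) = 273*(71*(9 + 71)) = 273*(71*80) = 273*5680 = 1550640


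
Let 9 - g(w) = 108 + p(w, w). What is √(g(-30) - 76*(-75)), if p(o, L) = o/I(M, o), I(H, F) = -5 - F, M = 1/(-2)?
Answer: √140055/5 ≈ 74.848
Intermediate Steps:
M = -½ (M = 1*(-½) = -½ ≈ -0.50000)
p(o, L) = o/(-5 - o)
g(w) = -99 + w/(5 + w) (g(w) = 9 - (108 - w/(5 + w)) = 9 + (-108 + w/(5 + w)) = -99 + w/(5 + w))
√(g(-30) - 76*(-75)) = √((-495 - 98*(-30))/(5 - 30) - 76*(-75)) = √((-495 + 2940)/(-25) + 5700) = √(-1/25*2445 + 5700) = √(-489/5 + 5700) = √(28011/5) = √140055/5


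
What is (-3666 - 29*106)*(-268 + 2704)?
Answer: -16418640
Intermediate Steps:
(-3666 - 29*106)*(-268 + 2704) = (-3666 - 3074)*2436 = -6740*2436 = -16418640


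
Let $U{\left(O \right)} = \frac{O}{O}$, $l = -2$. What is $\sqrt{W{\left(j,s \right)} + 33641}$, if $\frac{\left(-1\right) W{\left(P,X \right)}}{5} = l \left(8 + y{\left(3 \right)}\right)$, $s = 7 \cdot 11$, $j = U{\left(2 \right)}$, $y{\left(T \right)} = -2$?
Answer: $\sqrt{33701} \approx 183.58$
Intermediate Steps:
$U{\left(O \right)} = 1$
$j = 1$
$s = 77$
$W{\left(P,X \right)} = 60$ ($W{\left(P,X \right)} = - 5 \left(- 2 \left(8 - 2\right)\right) = - 5 \left(\left(-2\right) 6\right) = \left(-5\right) \left(-12\right) = 60$)
$\sqrt{W{\left(j,s \right)} + 33641} = \sqrt{60 + 33641} = \sqrt{33701}$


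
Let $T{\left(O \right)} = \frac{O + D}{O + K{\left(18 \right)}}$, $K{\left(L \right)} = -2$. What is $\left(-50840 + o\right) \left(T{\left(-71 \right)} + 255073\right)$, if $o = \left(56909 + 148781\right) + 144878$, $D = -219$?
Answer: $\frac{5581120891632}{73} \approx 7.6454 \cdot 10^{10}$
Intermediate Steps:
$o = 350568$ ($o = 205690 + 144878 = 350568$)
$T{\left(O \right)} = \frac{-219 + O}{-2 + O}$ ($T{\left(O \right)} = \frac{O - 219}{O - 2} = \frac{-219 + O}{-2 + O}$)
$\left(-50840 + o\right) \left(T{\left(-71 \right)} + 255073\right) = \left(-50840 + 350568\right) \left(\frac{-219 - 71}{-2 - 71} + 255073\right) = 299728 \left(\frac{1}{-73} \left(-290\right) + 255073\right) = 299728 \left(\left(- \frac{1}{73}\right) \left(-290\right) + 255073\right) = 299728 \left(\frac{290}{73} + 255073\right) = 299728 \cdot \frac{18620619}{73} = \frac{5581120891632}{73}$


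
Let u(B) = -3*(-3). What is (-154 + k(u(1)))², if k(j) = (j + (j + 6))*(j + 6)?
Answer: 42436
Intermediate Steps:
u(B) = 9
k(j) = (6 + j)*(6 + 2*j) (k(j) = (j + (6 + j))*(6 + j) = (6 + 2*j)*(6 + j) = (6 + j)*(6 + 2*j))
(-154 + k(u(1)))² = (-154 + (36 + 2*9² + 18*9))² = (-154 + (36 + 2*81 + 162))² = (-154 + (36 + 162 + 162))² = (-154 + 360)² = 206² = 42436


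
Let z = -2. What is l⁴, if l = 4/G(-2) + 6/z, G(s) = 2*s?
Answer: 256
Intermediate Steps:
l = -4 (l = 4/((2*(-2))) + 6/(-2) = 4/(-4) + 6*(-½) = 4*(-¼) - 3 = -1 - 3 = -4)
l⁴ = (-4)⁴ = 256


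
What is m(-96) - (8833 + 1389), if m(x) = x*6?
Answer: -10798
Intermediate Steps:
m(x) = 6*x
m(-96) - (8833 + 1389) = 6*(-96) - (8833 + 1389) = -576 - 1*10222 = -576 - 10222 = -10798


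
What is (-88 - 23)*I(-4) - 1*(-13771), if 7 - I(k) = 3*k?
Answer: 11662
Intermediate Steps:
I(k) = 7 - 3*k
(-88 - 23)*I(-4) - 1*(-13771) = (-88 - 23)*(7 - 3*(-4)) - 1*(-13771) = -111*(7 + 12) + 13771 = -111*19 + 13771 = -2109 + 13771 = 11662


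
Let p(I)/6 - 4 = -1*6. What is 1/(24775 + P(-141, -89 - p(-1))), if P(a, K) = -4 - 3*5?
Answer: 1/24756 ≈ 4.0394e-5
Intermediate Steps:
p(I) = -12 (p(I) = 24 + 6*(-1*6) = 24 + 6*(-6) = 24 - 36 = -12)
P(a, K) = -19 (P(a, K) = -4 - 15 = -19)
1/(24775 + P(-141, -89 - p(-1))) = 1/(24775 - 19) = 1/24756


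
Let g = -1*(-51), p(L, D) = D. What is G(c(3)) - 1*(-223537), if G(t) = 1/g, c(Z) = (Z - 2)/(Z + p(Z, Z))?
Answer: 11400388/51 ≈ 2.2354e+5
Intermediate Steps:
c(Z) = (-2 + Z)/(2*Z) (c(Z) = (Z - 2)/(Z + Z) = (-2 + Z)/((2*Z)) = (-2 + Z)*(1/(2*Z)) = (-2 + Z)/(2*Z))
g = 51
G(t) = 1/51
G(c(3)) - 1*(-223537) = 1/51 - 1*(-223537) = 1/51 + 223537 = 11400388/51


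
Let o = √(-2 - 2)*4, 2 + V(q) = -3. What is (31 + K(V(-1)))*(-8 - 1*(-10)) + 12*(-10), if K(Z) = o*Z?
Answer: -58 - 80*I ≈ -58.0 - 80.0*I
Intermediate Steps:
V(q) = -5 (V(q) = -2 - 3 = -5)
o = 8*I (o = √(-4)*4 = (2*I)*4 = 8*I ≈ 8.0*I)
K(Z) = 8*I*Z (K(Z) = (8*I)*Z = 8*I*Z)
(31 + K(V(-1)))*(-8 - 1*(-10)) + 12*(-10) = (31 + 8*I*(-5))*(-8 - 1*(-10)) + 12*(-10) = (31 - 40*I)*(-8 + 10) - 120 = (31 - 40*I)*2 - 120 = (62 - 80*I) - 120 = -58 - 80*I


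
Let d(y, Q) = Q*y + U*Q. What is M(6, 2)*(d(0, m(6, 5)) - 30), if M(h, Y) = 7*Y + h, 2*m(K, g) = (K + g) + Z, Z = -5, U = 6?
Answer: -240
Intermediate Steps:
m(K, g) = -5/2 + K/2 + g/2 (m(K, g) = ((K + g) - 5)/2 = (-5 + K + g)/2 = -5/2 + K/2 + g/2)
M(h, Y) = h + 7*Y
d(y, Q) = 6*Q + Q*y (d(y, Q) = Q*y + 6*Q = 6*Q + Q*y)
M(6, 2)*(d(0, m(6, 5)) - 30) = (6 + 7*2)*((-5/2 + (½)*6 + (½)*5)*(6 + 0) - 30) = (6 + 14)*((-5/2 + 3 + 5/2)*6 - 30) = 20*(3*6 - 30) = 20*(18 - 30) = 20*(-12) = -240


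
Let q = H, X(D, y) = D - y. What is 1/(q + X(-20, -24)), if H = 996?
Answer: 1/1000 ≈ 0.0010000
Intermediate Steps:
q = 996
1/(q + X(-20, -24)) = 1/(996 + (-20 - 1*(-24))) = 1/(996 + (-20 + 24)) = 1/(996 + 4) = 1/1000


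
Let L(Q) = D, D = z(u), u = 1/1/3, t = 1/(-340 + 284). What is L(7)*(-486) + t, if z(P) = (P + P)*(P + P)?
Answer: -979777/56 ≈ -17496.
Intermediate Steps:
t = -1/56 (t = 1/(-56) = -1/56 ≈ -0.017857)
u = 3 (u = 1/(⅓) = 1*3 = 3)
z(P) = 4*P² (z(P) = (2*P)*(2*P) = 4*P²)
D = 36 (D = 4*3² = 4*9 = 36)
L(Q) = 36
L(7)*(-486) + t = 36*(-486) - 1/56 = -17496 - 1/56 = -979777/56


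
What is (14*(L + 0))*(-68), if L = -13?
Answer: 12376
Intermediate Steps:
(14*(L + 0))*(-68) = (14*(-13 + 0))*(-68) = (14*(-13))*(-68) = -182*(-68) = 12376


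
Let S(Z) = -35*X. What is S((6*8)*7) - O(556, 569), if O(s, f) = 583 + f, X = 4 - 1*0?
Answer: -1292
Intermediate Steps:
X = 4 (X = 4 + 0 = 4)
S(Z) = -140 (S(Z) = -35*4 = -140)
S((6*8)*7) - O(556, 569) = -140 - (583 + 569) = -140 - 1*1152 = -140 - 1152 = -1292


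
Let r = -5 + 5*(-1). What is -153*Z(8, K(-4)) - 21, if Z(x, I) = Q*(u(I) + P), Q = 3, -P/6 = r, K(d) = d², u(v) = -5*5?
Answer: -16086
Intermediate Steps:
u(v) = -25
r = -10 (r = -5 - 5 = -10)
P = 60 (P = -6*(-10) = 60)
Z(x, I) = 105 (Z(x, I) = 3*(-25 + 60) = 3*35 = 105)
-153*Z(8, K(-4)) - 21 = -153*105 - 21 = -16065 - 21 = -16086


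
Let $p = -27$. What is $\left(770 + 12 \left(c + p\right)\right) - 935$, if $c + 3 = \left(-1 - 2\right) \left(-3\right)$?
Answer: $-417$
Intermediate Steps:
$c = 6$ ($c = -3 + \left(-1 - 2\right) \left(-3\right) = -3 - -9 = -3 + 9 = 6$)
$\left(770 + 12 \left(c + p\right)\right) - 935 = \left(770 + 12 \left(6 - 27\right)\right) - 935 = \left(770 + 12 \left(-21\right)\right) - 935 = \left(770 - 252\right) - 935 = 518 - 935 = -417$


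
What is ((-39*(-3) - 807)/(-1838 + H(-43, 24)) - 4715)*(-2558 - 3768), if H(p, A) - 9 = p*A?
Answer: 85330939550/2861 ≈ 2.9826e+7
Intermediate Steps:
H(p, A) = 9 + A*p (H(p, A) = 9 + p*A = 9 + A*p)
((-39*(-3) - 807)/(-1838 + H(-43, 24)) - 4715)*(-2558 - 3768) = ((-39*(-3) - 807)/(-1838 + (9 + 24*(-43))) - 4715)*(-2558 - 3768) = ((117 - 807)/(-1838 + (9 - 1032)) - 4715)*(-6326) = (-690/(-1838 - 1023) - 4715)*(-6326) = (-690/(-2861) - 4715)*(-6326) = (-690*(-1/2861) - 4715)*(-6326) = (690/2861 - 4715)*(-6326) = -13488925/2861*(-6326) = 85330939550/2861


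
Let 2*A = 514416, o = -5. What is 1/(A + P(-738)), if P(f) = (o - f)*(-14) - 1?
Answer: 1/246945 ≈ 4.0495e-6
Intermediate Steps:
A = 257208 (A = (½)*514416 = 257208)
P(f) = 69 + 14*f (P(f) = (-5 - f)*(-14) - 1 = (70 + 14*f) - 1 = 69 + 14*f)
1/(A + P(-738)) = 1/(257208 + (69 + 14*(-738))) = 1/(257208 + (69 - 10332)) = 1/(257208 - 10263) = 1/246945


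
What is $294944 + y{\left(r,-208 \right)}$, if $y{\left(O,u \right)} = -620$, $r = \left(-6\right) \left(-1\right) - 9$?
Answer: $294324$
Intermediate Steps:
$r = -3$ ($r = 6 - 9 = -3$)
$294944 + y{\left(r,-208 \right)} = 294944 - 620 = 294324$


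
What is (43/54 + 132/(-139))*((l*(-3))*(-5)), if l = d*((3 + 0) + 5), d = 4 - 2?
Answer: -46040/1251 ≈ -36.803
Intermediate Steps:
d = 2
l = 16 (l = 2*((3 + 0) + 5) = 2*(3 + 5) = 2*8 = 16)
(43/54 + 132/(-139))*((l*(-3))*(-5)) = (43/54 + 132/(-139))*((16*(-3))*(-5)) = (43*(1/54) + 132*(-1/139))*(-48*(-5)) = (43/54 - 132/139)*240 = -1151/7506*240 = -46040/1251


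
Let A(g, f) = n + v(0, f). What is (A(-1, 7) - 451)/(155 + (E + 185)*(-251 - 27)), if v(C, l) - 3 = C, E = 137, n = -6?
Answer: 454/89361 ≈ 0.0050805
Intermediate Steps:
v(C, l) = 3 + C
A(g, f) = -3 (A(g, f) = -6 + (3 + 0) = -6 + 3 = -3)
(A(-1, 7) - 451)/(155 + (E + 185)*(-251 - 27)) = (-3 - 451)/(155 + (137 + 185)*(-251 - 27)) = -454/(155 + 322*(-278)) = -454/(155 - 89516) = -454/(-89361) = -454*(-1/89361) = 454/89361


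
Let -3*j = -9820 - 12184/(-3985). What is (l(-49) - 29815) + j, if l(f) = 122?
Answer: -105286433/3985 ≈ -26421.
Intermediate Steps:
j = 13040172/3985 (j = -(-9820 - 12184/(-3985))/3 = -(-9820 - 12184*(-1/3985))/3 = -(-9820 + 12184/3985)/3 = -⅓*(-39120516/3985) = 13040172/3985 ≈ 3272.3)
(l(-49) - 29815) + j = (122 - 29815) + 13040172/3985 = -29693 + 13040172/3985 = -105286433/3985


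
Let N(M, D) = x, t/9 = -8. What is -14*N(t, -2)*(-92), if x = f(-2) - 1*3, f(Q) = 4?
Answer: 1288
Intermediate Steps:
t = -72 (t = 9*(-8) = -72)
x = 1 (x = 4 - 1*3 = 4 - 3 = 1)
N(M, D) = 1
-14*N(t, -2)*(-92) = -14*1*(-92) = -14*(-92) = 1288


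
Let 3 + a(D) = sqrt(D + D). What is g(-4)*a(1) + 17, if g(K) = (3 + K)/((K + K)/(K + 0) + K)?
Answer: 31/2 + sqrt(2)/2 ≈ 16.207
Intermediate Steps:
a(D) = -3 + sqrt(2)*sqrt(D) (a(D) = -3 + sqrt(D + D) = -3 + sqrt(2*D) = -3 + sqrt(2)*sqrt(D))
g(K) = (3 + K)/(2 + K) (g(K) = (3 + K)/((2*K)/K + K) = (3 + K)/(2 + K))
g(-4)*a(1) + 17 = ((3 - 4)/(2 - 4))*(-3 + sqrt(2)*sqrt(1)) + 17 = (-1/(-2))*(-3 + sqrt(2)*1) + 17 = (-1/2*(-1))*(-3 + sqrt(2)) + 17 = (-3 + sqrt(2))/2 + 17 = (-3/2 + sqrt(2)/2) + 17 = 31/2 + sqrt(2)/2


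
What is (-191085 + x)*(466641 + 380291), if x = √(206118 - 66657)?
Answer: -161836001220 + 846932*√139461 ≈ -1.6152e+11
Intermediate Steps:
x = √139461 ≈ 373.44
(-191085 + x)*(466641 + 380291) = (-191085 + √139461)*(466641 + 380291) = (-191085 + √139461)*846932 = -161836001220 + 846932*√139461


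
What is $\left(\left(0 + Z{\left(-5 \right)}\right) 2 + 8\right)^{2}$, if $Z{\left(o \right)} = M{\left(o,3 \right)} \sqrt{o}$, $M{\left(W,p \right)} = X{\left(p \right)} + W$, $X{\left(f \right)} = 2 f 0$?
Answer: $-436 - 160 i \sqrt{5} \approx -436.0 - 357.77 i$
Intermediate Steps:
$X{\left(f \right)} = 0$
$M{\left(W,p \right)} = W$ ($M{\left(W,p \right)} = 0 + W = W$)
$Z{\left(o \right)} = o^{\frac{3}{2}}$ ($Z{\left(o \right)} = o \sqrt{o} = o^{\frac{3}{2}}$)
$\left(\left(0 + Z{\left(-5 \right)}\right) 2 + 8\right)^{2} = \left(\left(0 + \left(-5\right)^{\frac{3}{2}}\right) 2 + 8\right)^{2} = \left(\left(0 - 5 i \sqrt{5}\right) 2 + 8\right)^{2} = \left(- 5 i \sqrt{5} \cdot 2 + 8\right)^{2} = \left(- 10 i \sqrt{5} + 8\right)^{2} = \left(8 - 10 i \sqrt{5}\right)^{2}$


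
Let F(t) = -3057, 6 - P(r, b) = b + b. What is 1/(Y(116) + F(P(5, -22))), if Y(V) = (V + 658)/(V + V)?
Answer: -116/354225 ≈ -0.00032748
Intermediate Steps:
P(r, b) = 6 - 2*b (P(r, b) = 6 - (b + b) = 6 - 2*b)
Y(V) = (658 + V)/(2*V) (Y(V) = (658 + V)/((2*V)) = (658 + V)*(1/(2*V)) = (658 + V)/(2*V))
1/(Y(116) + F(P(5, -22))) = 1/((½)*(658 + 116)/116 - 3057) = 1/((½)*(1/116)*774 - 3057) = 1/(387/116 - 3057) = 1/(-354225/116) = -116/354225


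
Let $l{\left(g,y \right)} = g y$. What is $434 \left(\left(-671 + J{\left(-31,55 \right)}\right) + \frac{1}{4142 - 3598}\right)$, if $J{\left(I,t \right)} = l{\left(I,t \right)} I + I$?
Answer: $\frac{6156557561}{272} \approx 2.2634 \cdot 10^{7}$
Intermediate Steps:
$J{\left(I,t \right)} = I + t I^{2}$ ($J{\left(I,t \right)} = I t I + I = t I^{2} + I = I + t I^{2}$)
$434 \left(\left(-671 + J{\left(-31,55 \right)}\right) + \frac{1}{4142 - 3598}\right) = 434 \left(\left(-671 - 31 \left(1 - 1705\right)\right) + \frac{1}{4142 - 3598}\right) = 434 \left(\left(-671 - 31 \left(1 - 1705\right)\right) + \frac{1}{544}\right) = 434 \left(\left(-671 - -52824\right) + \frac{1}{544}\right) = 434 \left(\left(-671 + 52824\right) + \frac{1}{544}\right) = 434 \left(52153 + \frac{1}{544}\right) = 434 \cdot \frac{28371233}{544} = \frac{6156557561}{272}$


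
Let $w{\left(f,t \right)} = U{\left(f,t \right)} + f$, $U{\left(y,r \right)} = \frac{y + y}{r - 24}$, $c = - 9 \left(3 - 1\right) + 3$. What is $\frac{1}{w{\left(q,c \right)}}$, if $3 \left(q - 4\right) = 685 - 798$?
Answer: $- \frac{117}{3737} \approx -0.031309$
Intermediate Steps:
$q = - \frac{101}{3}$ ($q = 4 + \frac{685 - 798}{3} = 4 + \frac{1}{3} \left(-113\right) = 4 - \frac{113}{3} = - \frac{101}{3} \approx -33.667$)
$c = -15$ ($c = \left(-9\right) 2 + 3 = -18 + 3 = -15$)
$U{\left(y,r \right)} = \frac{2 y}{-24 + r}$
$w{\left(f,t \right)} = f + \frac{2 f}{-24 + t}$ ($w{\left(f,t \right)} = \frac{2 f}{-24 + t} + f = f + \frac{2 f}{-24 + t}$)
$\frac{1}{w{\left(q,c \right)}} = \frac{1}{\left(- \frac{101}{3}\right) \frac{1}{-24 - 15} \left(-22 - 15\right)} = \frac{1}{\left(- \frac{101}{3}\right) \frac{1}{-39} \left(-37\right)} = \frac{1}{\left(- \frac{101}{3}\right) \left(- \frac{1}{39}\right) \left(-37\right)} = \frac{1}{- \frac{3737}{117}} = - \frac{117}{3737}$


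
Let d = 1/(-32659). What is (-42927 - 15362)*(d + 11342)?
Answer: -1962846979723/2969 ≈ -6.6111e+8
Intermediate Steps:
d = -1/32659 ≈ -3.0619e-5
(-42927 - 15362)*(d + 11342) = (-42927 - 15362)*(-1/32659 + 11342) = -58289*370418377/32659 = -1962846979723/2969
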